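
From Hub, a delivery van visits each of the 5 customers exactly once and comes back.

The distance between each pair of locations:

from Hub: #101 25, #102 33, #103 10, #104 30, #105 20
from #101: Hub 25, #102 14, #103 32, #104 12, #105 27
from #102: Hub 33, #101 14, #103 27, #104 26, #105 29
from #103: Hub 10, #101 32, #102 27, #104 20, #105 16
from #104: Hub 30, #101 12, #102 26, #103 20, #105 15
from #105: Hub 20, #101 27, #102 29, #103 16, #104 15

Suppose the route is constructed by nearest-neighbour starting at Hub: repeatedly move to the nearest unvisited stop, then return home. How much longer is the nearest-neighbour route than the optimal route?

From Hub: #103=10, #105=20, #101=25, #104=30, #102=33 → choose #103 (10).
From #103: #105=16, #104=20, #102=27, #101=32 → choose #105 (16).
From #105: #104=15, #101=27, #102=29 → choose #104 (15).
From #104: #101=12, #102=26 → choose #101 (12).
From #101: #102=14 → choose #102 (14).
NN route Hub → #103 → #105 → #104 → #101 → #102 → Hub costs 100.
Optimal: Hub → #103 → #102 → #101 → #104 → #105 → Hub costs 98 (by enumerating all 60 distinct tours).
Excess = 100 − 98 = 2.

Excess over optimum: 2.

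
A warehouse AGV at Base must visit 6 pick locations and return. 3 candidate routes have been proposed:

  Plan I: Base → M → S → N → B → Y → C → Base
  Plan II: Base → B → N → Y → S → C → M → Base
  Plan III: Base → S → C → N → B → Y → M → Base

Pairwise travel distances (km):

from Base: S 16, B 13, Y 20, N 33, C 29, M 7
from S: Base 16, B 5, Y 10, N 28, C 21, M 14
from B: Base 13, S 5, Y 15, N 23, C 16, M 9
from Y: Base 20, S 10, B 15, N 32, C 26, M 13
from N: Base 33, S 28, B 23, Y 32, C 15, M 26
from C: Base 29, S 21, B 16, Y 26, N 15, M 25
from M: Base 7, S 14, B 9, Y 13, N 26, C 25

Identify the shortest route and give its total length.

Shortest is Plan III, total 110 km.

Plan I: 7 + 14 + 28 + 23 + 15 + 26 + 29 = 142
Plan II: 13 + 23 + 32 + 10 + 21 + 25 + 7 = 131
Plan III: 16 + 21 + 15 + 23 + 15 + 13 + 7 = 110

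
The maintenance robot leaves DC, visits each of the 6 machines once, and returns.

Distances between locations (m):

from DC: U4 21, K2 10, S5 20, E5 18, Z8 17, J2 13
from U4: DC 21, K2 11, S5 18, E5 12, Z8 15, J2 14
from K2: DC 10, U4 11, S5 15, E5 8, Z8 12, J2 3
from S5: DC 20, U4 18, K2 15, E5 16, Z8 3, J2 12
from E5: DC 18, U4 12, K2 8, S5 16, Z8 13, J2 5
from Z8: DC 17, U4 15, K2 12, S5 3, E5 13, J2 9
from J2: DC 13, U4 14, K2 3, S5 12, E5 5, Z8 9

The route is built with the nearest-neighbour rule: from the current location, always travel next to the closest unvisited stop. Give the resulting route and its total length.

At DC the remaining stops are K2 10, J2 13, Z8 17, E5 18, S5 20, U4 21; go to K2.
At K2 the remaining stops are J2 3, E5 8, U4 11, Z8 12, S5 15; go to J2.
At J2 the remaining stops are E5 5, Z8 9, S5 12, U4 14; go to E5.
At E5 the remaining stops are U4 12, Z8 13, S5 16; go to U4.
At U4 the remaining stops are Z8 15, S5 18; go to Z8.
At Z8 the remaining stops are S5 3; go to S5.
Return S5→DC: 20.
Total = 10 + 3 + 5 + 12 + 15 + 3 + 20 = 68.

Nearest-neighbour total = 68 m; route DC → K2 → J2 → E5 → U4 → Z8 → S5 → DC.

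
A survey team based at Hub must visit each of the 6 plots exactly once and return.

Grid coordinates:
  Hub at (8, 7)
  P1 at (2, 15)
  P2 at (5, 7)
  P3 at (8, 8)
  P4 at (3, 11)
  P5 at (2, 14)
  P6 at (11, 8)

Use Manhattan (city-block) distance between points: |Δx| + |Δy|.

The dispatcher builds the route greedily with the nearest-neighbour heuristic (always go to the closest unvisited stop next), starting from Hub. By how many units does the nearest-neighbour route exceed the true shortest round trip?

The nearest-neighbour route is 2 longer than optimal.

From Hub: P3=1, P2=3, P6=4, P4=9, P5=13, P1=14 → choose P3 (1).
From P3: P6=3, P2=4, P4=8, P5=12, P1=13 → choose P6 (3).
From P6: P2=7, P4=11, P5=15, P1=16 → choose P2 (7).
From P2: P4=6, P5=10, P1=11 → choose P4 (6).
From P4: P5=4, P1=5 → choose P5 (4).
From P5: P1=1 → choose P1 (1).
NN route Hub → P3 → P6 → P2 → P4 → P5 → P1 → Hub costs 36.
Optimal: Hub → P2 → P1 → P5 → P4 → P3 → P6 → Hub costs 34 (by enumerating all 360 distinct tours).
Excess = 36 − 34 = 2.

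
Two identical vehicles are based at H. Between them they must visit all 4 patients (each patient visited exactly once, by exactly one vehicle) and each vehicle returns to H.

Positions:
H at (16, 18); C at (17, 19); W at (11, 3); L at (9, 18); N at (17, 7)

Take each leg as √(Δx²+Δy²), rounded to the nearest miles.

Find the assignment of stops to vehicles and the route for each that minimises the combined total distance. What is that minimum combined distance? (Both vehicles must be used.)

Try each way of splitting the stops between the two vehicles (each non-empty) and, for each split, find the best tour for each vehicle:
  {C} + {W, L, N}: 2 + 40 = 42
  {W} + {C, L, N}: 32 + 34 = 66
  {C, W} + {L, N}: 34 + 32 = 66
  {L} + {C, W, N}: 14 + 36 = 50
  {C, L} + {W, N}: 16 + 34 = 50
  {W, L} + {C, N}: 38 + 24 = 62
  … (7 splits in total)
Best: vehicle 1 H → C → H = 2; vehicle 2 H → L → W → N → H = 40; combined 42.

42 miles — the smallest possible combined total.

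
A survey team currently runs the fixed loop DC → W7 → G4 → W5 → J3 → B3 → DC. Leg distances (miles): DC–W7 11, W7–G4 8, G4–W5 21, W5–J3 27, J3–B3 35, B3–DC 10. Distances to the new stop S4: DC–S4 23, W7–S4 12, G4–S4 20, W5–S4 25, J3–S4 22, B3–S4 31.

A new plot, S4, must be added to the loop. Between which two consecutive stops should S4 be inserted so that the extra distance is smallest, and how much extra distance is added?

Insertion cost between consecutive stops i–j is d(i,S4) + d(S4,j) − d(i,j):
  between DC and W7: 23 + 12 − 11 = 24
  between W7 and G4: 12 + 20 − 8 = 24
  between G4 and W5: 20 + 25 − 21 = 24
  between W5 and J3: 25 + 22 − 27 = 20
  between J3 and B3: 22 + 31 − 35 = 18
  between B3 and DC: 31 + 23 − 10 = 44
Cheapest insertion is between J3 and B3, adding 18.
New total = 112 + 18 = 130.

+18 miles — insert S4 between J3 and B3.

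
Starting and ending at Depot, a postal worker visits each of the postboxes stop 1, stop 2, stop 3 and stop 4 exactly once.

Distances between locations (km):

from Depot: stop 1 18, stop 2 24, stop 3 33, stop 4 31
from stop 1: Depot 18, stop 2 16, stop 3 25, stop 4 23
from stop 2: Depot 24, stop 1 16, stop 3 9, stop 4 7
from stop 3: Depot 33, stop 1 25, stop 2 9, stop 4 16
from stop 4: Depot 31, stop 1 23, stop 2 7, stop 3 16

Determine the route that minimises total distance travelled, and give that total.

90 km — the shortest possible round trip.

Depot→stop 1→stop 2→stop 3→stop 4→Depot: 18+16+9+16+31 = 90
Depot→stop 1→stop 2→stop 4→stop 3→Depot: 18+16+7+16+33 = 90
Depot→stop 1→stop 3→stop 2→stop 4→Depot: 18+25+9+7+31 = 90
Depot→stop 1→stop 3→stop 4→stop 2→Depot: 18+25+16+7+24 = 90
Depot→stop 1→stop 4→stop 2→stop 3→Depot: 18+23+7+9+33 = 90
Depot→stop 1→stop 4→stop 3→stop 2→Depot: 18+23+16+9+24 = 90
Depot→stop 2→stop 1→stop 3→stop 4→Depot: 24+16+25+16+31 = 112
Depot→stop 2→stop 1→stop 4→stop 3→Depot: 24+16+23+16+33 = 112
Depot→stop 2→stop 3→stop 1→stop 4→Depot: 24+9+25+23+31 = 112
Depot→stop 2→stop 4→stop 1→stop 3→Depot: 24+7+23+25+33 = 112
Depot→stop 3→stop 1→stop 2→stop 4→Depot: 33+25+16+7+31 = 112
Depot→stop 3→stop 2→stop 1→stop 4→Depot: 33+9+16+23+31 = 112
The minimum is 90.
One optimal route: Depot → stop 1 → stop 2 → stop 3 → stop 4 → Depot (or its reverse).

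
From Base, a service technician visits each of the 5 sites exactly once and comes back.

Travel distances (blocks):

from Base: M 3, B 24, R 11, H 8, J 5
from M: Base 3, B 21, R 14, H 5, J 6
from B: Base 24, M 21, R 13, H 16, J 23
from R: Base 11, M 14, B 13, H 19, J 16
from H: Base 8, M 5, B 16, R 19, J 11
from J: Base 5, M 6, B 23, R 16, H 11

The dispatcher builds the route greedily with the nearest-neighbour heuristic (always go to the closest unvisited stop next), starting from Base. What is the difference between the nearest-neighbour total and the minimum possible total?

Base: M=3, J=5, H=8, R=11, B=24 ⇒ M
M: H=5, J=6, R=14, B=21 ⇒ H
H: J=11, B=16, R=19 ⇒ J
J: R=16, B=23 ⇒ R
R: B=13 ⇒ B
NN route Base → M → H → J → R → B → Base costs 72.
Optimal: Base → R → B → H → M → J → Base costs 56 (by enumerating all 60 distinct tours).
Excess = 72 − 56 = 16.

Excess over optimum: 16 blocks.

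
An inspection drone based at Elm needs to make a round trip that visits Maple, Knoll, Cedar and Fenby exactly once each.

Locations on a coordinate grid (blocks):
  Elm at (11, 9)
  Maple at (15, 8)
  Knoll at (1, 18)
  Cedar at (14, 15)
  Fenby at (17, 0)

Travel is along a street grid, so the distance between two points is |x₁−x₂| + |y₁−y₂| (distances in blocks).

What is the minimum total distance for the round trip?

Elm → Maple → Knoll → Cedar → Fenby → Elm: 5+24+16+18+15 = 78
Elm → Maple → Knoll → Fenby → Cedar → Elm: 5+24+34+18+9 = 90
Elm → Maple → Cedar → Knoll → Fenby → Elm: 5+8+16+34+15 = 78
Elm → Maple → Cedar → Fenby → Knoll → Elm: 5+8+18+34+19 = 84
Elm → Maple → Fenby → Knoll → Cedar → Elm: 5+10+34+16+9 = 74
Elm → Maple → Fenby → Cedar → Knoll → Elm: 5+10+18+16+19 = 68
Elm → Knoll → Maple → Cedar → Fenby → Elm: 19+24+8+18+15 = 84
Elm → Knoll → Maple → Fenby → Cedar → Elm: 19+24+10+18+9 = 80
Elm → Knoll → Cedar → Maple → Fenby → Elm: 19+16+8+10+15 = 68
Elm → Knoll → Fenby → Maple → Cedar → Elm: 19+34+10+8+9 = 80
Elm → Cedar → Maple → Knoll → Fenby → Elm: 9+8+24+34+15 = 90
Elm → Cedar → Knoll → Maple → Fenby → Elm: 9+16+24+10+15 = 74
The minimum is 68.
One optimal route: Elm → Maple → Fenby → Cedar → Knoll → Elm (or its reverse).

68 blocks — the shortest possible round trip.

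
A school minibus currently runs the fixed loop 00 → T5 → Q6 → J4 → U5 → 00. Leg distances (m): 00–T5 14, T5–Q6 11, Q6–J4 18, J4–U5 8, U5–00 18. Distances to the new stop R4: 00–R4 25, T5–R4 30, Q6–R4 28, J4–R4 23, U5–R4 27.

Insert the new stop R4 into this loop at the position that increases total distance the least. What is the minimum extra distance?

Insertion cost between consecutive stops i–j is d(i,R4) + d(R4,j) − d(i,j):
  between 00 and T5: 25 + 30 − 14 = 41
  between T5 and Q6: 30 + 28 − 11 = 47
  between Q6 and J4: 28 + 23 − 18 = 33
  between J4 and U5: 23 + 27 − 8 = 42
  between U5 and 00: 27 + 25 − 18 = 34
Cheapest insertion is between Q6 and J4, adding 33.
New total = 69 + 33 = 102.

Adding 33 m by placing R4 on the Q6–J4 leg.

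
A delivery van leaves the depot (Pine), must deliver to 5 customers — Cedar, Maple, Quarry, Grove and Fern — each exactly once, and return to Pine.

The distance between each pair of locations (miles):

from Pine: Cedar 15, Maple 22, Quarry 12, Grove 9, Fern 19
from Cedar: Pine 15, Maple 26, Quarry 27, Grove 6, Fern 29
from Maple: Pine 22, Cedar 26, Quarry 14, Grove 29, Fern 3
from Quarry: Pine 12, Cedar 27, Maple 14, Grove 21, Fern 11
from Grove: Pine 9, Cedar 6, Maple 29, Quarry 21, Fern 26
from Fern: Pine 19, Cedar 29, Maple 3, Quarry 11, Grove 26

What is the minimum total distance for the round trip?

With 5 stops there are 5!/2 = 60 distinct round trips (a route and its reverse cost the same).
Pine - Cedar - Maple - Quarry - Grove - Fern - Pine: 15+26+14+21+26+19 = 121
Pine - Cedar - Maple - Quarry - Fern - Grove - Pine: 15+26+14+11+26+9 = 101
Pine - Cedar - Maple - Grove - Quarry - Fern - Pine: 15+26+29+21+11+19 = 121
Pine - Cedar - Maple - Grove - Fern - Quarry - Pine: 15+26+29+26+11+12 = 119
Pine - Cedar - Maple - Fern - Quarry - Grove - Pine: 15+26+3+11+21+9 = 85
Pine - Cedar - Maple - Fern - Grove - Quarry - Pine: 15+26+3+26+21+12 = 103
Pine - Cedar - Quarry - Maple - Grove - Fern - Pine: 15+27+14+29+26+19 = 130
Pine - Cedar - Quarry - Maple - Fern - Grove - Pine: 15+27+14+3+26+9 = 94
Pine - Cedar - Quarry - Grove - Maple - Fern - Pine: 15+27+21+29+3+19 = 114
Pine - Cedar - Quarry - Grove - Fern - Maple - Pine: 15+27+21+26+3+22 = 114
Pine - Cedar - Quarry - Fern - Maple - Grove - Pine: 15+27+11+3+29+9 = 94
Pine - Cedar - Quarry - Fern - Grove - Maple - Pine: 15+27+11+26+29+22 = 130
Pine - Cedar - Grove - Maple - Quarry - Fern - Pine: 15+6+29+14+11+19 = 94
Pine - Cedar - Grove - Maple - Fern - Quarry - Pine: 15+6+29+3+11+12 = 76
… (46 more)
Pine - Quarry - Fern - Maple - Cedar - Grove - Pine: 12+11+3+26+6+9 = 67  ← best
The minimum is 67.
One optimal route: Pine → Quarry → Fern → Maple → Cedar → Grove → Pine (or its reverse).

Minimum total distance: 67 miles.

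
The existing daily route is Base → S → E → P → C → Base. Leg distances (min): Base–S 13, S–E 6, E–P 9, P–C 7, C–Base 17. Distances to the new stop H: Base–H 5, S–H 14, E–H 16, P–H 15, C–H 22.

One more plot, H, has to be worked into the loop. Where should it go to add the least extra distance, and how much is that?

Insertion cost between consecutive stops i–j is d(i,H) + d(H,j) − d(i,j):
  between Base and S: 5 + 14 − 13 = 6
  between S and E: 14 + 16 − 6 = 24
  between E and P: 16 + 15 − 9 = 22
  between P and C: 15 + 22 − 7 = 30
  between C and Base: 22 + 5 − 17 = 10
Cheapest insertion is between Base and S, adding 6.
New total = 52 + 6 = 58.

Adding 6 min by placing H on the Base–S leg.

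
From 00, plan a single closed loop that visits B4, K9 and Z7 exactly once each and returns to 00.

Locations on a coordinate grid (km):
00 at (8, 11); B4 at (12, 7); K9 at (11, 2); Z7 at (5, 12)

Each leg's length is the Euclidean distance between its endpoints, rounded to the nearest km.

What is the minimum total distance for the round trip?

Minimum total distance: 26 km.

There are 3 distinct closed tours to check (reversals are equivalent).
00 - B4 - K9 - Z7 - 00: 6+5+12+3 = 26
00 - B4 - Z7 - K9 - 00: 6+9+12+9 = 36
00 - K9 - B4 - Z7 - 00: 9+5+9+3 = 26
The minimum is 26.
One optimal route: 00 → B4 → K9 → Z7 → 00 (or its reverse).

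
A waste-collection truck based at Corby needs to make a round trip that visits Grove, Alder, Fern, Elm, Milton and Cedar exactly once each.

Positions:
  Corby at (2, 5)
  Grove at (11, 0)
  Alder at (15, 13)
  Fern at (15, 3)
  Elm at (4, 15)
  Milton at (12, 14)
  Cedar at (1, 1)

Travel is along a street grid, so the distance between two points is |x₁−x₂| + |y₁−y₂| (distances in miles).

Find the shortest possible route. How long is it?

Corby → Grove → Alder → Fern → Elm → Milton → Cedar → Corby: 14+17+10+23+9+24+5 = 102
Corby → Grove → Alder → Fern → Elm → Cedar → Milton → Corby: 14+17+10+23+17+24+19 = 124
Corby → Grove → Alder → Fern → Milton → Elm → Cedar → Corby: 14+17+10+14+9+17+5 = 86
Corby → Grove → Alder → Fern → Milton → Cedar → Elm → Corby: 14+17+10+14+24+17+12 = 108
Corby → Grove → Alder → Fern → Cedar → Elm → Milton → Corby: 14+17+10+16+17+9+19 = 102
Corby → Grove → Alder → Fern → Cedar → Milton → Elm → Corby: 14+17+10+16+24+9+12 = 102
Corby → Grove → Alder → Elm → Fern → Milton → Cedar → Corby: 14+17+13+23+14+24+5 = 110
Corby → Grove → Alder → Elm → Fern → Cedar → Milton → Corby: 14+17+13+23+16+24+19 = 126
… (352 more)
Corby → Elm → Milton → Alder → Fern → Grove → Cedar → Corby: 12+9+4+10+7+11+5 = 58  ← best
The minimum is 58.
One optimal route: Corby → Elm → Milton → Alder → Fern → Grove → Cedar → Corby (or its reverse).

58 miles — the shortest possible round trip.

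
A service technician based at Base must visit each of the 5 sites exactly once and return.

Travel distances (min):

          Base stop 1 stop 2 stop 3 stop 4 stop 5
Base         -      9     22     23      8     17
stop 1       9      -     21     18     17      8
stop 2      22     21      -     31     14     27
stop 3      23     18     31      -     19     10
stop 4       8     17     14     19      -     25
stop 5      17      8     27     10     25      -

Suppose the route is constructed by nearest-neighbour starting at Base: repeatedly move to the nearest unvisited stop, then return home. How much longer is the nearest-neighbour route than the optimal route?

Base: stop 4=8, stop 1=9, stop 5=17, stop 2=22, stop 3=23 ⇒ stop 4
stop 4: stop 2=14, stop 1=17, stop 3=19, stop 5=25 ⇒ stop 2
stop 2: stop 1=21, stop 5=27, stop 3=31 ⇒ stop 1
stop 1: stop 5=8, stop 3=18 ⇒ stop 5
stop 5: stop 3=10 ⇒ stop 3
NN route Base → stop 4 → stop 2 → stop 1 → stop 5 → stop 3 → Base costs 84.
Optimal: Base → stop 1 → stop 5 → stop 3 → stop 2 → stop 4 → Base costs 80 (by enumerating all 60 distinct tours).
Excess = 84 − 80 = 4.

4 min longer than the optimal tour.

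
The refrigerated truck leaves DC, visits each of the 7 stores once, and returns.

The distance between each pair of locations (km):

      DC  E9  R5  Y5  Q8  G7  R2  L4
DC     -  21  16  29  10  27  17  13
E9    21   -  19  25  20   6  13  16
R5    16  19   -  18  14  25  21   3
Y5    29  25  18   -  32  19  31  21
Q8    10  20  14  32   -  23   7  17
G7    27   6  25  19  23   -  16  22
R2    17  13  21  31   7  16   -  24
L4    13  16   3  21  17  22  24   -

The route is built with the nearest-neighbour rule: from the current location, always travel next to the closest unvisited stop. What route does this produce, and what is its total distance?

DC → [Q8:10 / L4:13 / R5:16 / R2:17 / E9:21 / G7:27 / Y5:29] → Q8 (10)
Q8 → [R2:7 / R5:14 / L4:17 / E9:20 / G7:23 / Y5:32] → R2 (7)
R2 → [E9:13 / G7:16 / R5:21 / L4:24 / Y5:31] → E9 (13)
E9 → [G7:6 / L4:16 / R5:19 / Y5:25] → G7 (6)
G7 → [Y5:19 / L4:22 / R5:25] → Y5 (19)
Y5 → [R5:18 / L4:21] → R5 (18)
R5 → [L4:3] → L4 (3)
Return L4→DC: 13.
Total = 10 + 7 + 13 + 6 + 19 + 18 + 3 + 13 = 89.

Nearest-neighbour total = 89 km; route DC → Q8 → R2 → E9 → G7 → Y5 → R5 → L4 → DC.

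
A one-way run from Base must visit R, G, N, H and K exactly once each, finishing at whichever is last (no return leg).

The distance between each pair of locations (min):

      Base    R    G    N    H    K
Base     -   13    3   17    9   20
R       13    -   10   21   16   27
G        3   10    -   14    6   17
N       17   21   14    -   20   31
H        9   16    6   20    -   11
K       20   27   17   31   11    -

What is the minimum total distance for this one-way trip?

There are 5! = 120 possible orderings.
Base→R→G→N→H→K: 13+10+14+20+11 = 68
Base→R→G→N→K→H: 13+10+14+31+11 = 79
Base→R→G→H→N→K: 13+10+6+20+31 = 80
Base→R→G→H→K→N: 13+10+6+11+31 = 71
Base→R→G→K→N→H: 13+10+17+31+20 = 91
Base→R→G→K→H→N: 13+10+17+11+20 = 71
Base→R→N→G→H→K: 13+21+14+6+11 = 65
Base→R→N→G→K→H: 13+21+14+17+11 = 76
Base→R→N→H→G→K: 13+21+20+6+17 = 77
Base→R→N→H→K→G: 13+21+20+11+17 = 82
Base→R→N→K→G→H: 13+21+31+17+6 = 88
Base→R→N→K→H→G: 13+21+31+11+6 = 82
Base→R→H→G→N→K: 13+16+6+14+31 = 80
Base→R→H→G→K→N: 13+16+6+17+31 = 83
… (106 more)
The minimum is 65.
One shortest path: Base → R → N → G → H → K.

65 min — the minimum one-way total.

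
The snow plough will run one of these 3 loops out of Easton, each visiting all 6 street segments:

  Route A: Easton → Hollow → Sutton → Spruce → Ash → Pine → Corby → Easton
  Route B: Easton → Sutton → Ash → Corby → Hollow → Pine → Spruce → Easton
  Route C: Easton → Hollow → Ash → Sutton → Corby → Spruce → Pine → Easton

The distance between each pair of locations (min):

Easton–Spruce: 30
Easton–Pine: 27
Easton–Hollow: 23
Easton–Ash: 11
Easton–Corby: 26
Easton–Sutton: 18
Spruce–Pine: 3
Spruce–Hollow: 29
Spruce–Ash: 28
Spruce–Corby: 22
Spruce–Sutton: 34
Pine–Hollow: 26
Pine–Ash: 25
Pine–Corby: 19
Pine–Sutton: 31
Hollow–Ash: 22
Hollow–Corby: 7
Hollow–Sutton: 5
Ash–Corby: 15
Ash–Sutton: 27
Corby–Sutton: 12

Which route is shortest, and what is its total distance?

Route A: 23 + 5 + 34 + 28 + 25 + 19 + 26 = 160
Route B: 18 + 27 + 15 + 7 + 26 + 3 + 30 = 126
Route C: 23 + 22 + 27 + 12 + 22 + 3 + 27 = 136

Shortest is Route B, total 126 min.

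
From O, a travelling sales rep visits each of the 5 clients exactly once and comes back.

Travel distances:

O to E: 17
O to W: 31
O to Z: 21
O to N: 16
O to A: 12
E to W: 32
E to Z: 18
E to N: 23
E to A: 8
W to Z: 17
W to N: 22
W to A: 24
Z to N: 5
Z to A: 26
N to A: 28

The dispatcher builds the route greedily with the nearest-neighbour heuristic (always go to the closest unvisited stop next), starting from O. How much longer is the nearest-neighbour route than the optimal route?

Excess over optimum: 9.

O: A=12, N=16, E=17, Z=21, W=31 ⇒ A
A: E=8, W=24, Z=26, N=28 ⇒ E
E: Z=18, N=23, W=32 ⇒ Z
Z: N=5, W=17 ⇒ N
N: W=22 ⇒ W
NN route O → A → E → Z → N → W → O costs 96.
Optimal: O → E → A → W → Z → N → O costs 87 (by enumerating all 60 distinct tours).
Excess = 96 − 87 = 9.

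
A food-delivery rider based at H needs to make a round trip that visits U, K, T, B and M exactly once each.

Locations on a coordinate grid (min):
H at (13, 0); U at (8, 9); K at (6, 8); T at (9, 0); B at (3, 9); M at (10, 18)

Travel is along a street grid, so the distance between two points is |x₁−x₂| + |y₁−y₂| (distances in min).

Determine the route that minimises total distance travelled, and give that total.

With 5 stops there are 5!/2 = 60 distinct round trips (a route and its reverse cost the same).
H - U - K - T - B - M - H: 14+3+11+15+16+21 = 80
H - U - K - T - M - B - H: 14+3+11+19+16+19 = 82
H - U - K - B - T - M - H: 14+3+4+15+19+21 = 76
H - U - K - B - M - T - H: 14+3+4+16+19+4 = 60
H - U - K - M - T - B - H: 14+3+14+19+15+19 = 84
H - U - K - M - B - T - H: 14+3+14+16+15+4 = 66
H - U - T - K - B - M - H: 14+10+11+4+16+21 = 76
H - U - T - K - M - B - H: 14+10+11+14+16+19 = 84
H - U - T - B - K - M - H: 14+10+15+4+14+21 = 78
H - U - T - B - M - K - H: 14+10+15+16+14+15 = 84
H - U - T - M - K - B - H: 14+10+19+14+4+19 = 80
H - U - T - M - B - K - H: 14+10+19+16+4+15 = 78
H - U - B - K - T - M - H: 14+5+4+11+19+21 = 74
H - U - B - K - M - T - H: 14+5+4+14+19+4 = 60
… (46 more)
H - T - K - B - U - M - H: 4+11+4+5+11+21 = 56  ← best
The minimum is 56.
One optimal route: H → T → K → B → U → M → H (or its reverse).

56 min — the shortest possible round trip.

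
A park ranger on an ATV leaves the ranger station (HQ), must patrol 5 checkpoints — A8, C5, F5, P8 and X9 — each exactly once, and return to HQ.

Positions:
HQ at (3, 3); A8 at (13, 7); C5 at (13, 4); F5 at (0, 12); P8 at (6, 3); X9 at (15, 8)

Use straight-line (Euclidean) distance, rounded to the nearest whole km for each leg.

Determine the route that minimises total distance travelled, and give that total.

Minimum total distance: 39 km.

With 5 stops there are 5!/2 = 60 distinct round trips (a route and its reverse cost the same).
HQ→A8→C5→F5→P8→X9→HQ: 11+3+15+11+10+13 = 63
HQ→A8→C5→F5→X9→P8→HQ: 11+3+15+16+10+3 = 58
HQ→A8→C5→P8→F5→X9→HQ: 11+3+7+11+16+13 = 61
HQ→A8→C5→P8→X9→F5→HQ: 11+3+7+10+16+9 = 56
HQ→A8→C5→X9→F5→P8→HQ: 11+3+4+16+11+3 = 48
HQ→A8→C5→X9→P8→F5→HQ: 11+3+4+10+11+9 = 48
HQ→A8→F5→C5→P8→X9→HQ: 11+14+15+7+10+13 = 70
HQ→A8→F5→C5→X9→P8→HQ: 11+14+15+4+10+3 = 57
HQ→A8→F5→P8→C5→X9→HQ: 11+14+11+7+4+13 = 60
HQ→A8→F5→P8→X9→C5→HQ: 11+14+11+10+4+10 = 60
HQ→A8→F5→X9→C5→P8→HQ: 11+14+16+4+7+3 = 55
HQ→A8→F5→X9→P8→C5→HQ: 11+14+16+10+7+10 = 68
HQ→A8→P8→C5→F5→X9→HQ: 11+8+7+15+16+13 = 70
HQ→A8→P8→C5→X9→F5→HQ: 11+8+7+4+16+9 = 55
… (46 more)
HQ→F5→A8→X9→C5→P8→HQ: 9+14+2+4+7+3 = 39  ← best
The minimum is 39.
One optimal route: HQ → F5 → A8 → X9 → C5 → P8 → HQ (or its reverse).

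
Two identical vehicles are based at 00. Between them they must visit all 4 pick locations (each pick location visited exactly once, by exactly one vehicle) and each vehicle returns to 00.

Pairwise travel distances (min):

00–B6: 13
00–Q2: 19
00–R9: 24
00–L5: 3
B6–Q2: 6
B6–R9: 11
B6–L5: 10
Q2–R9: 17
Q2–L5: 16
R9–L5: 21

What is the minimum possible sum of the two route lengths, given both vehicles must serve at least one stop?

There are 2^3 − 1 = 7 ways to divide the 4 stops into two non-empty groups. For each, the best each vehicle can do is its own shortest tour through its group:
  {B6} + {Q2, R9, L5}: 26 + 60 = 86
  {Q2} + {B6, R9, L5}: 38 + 48 = 86
  {B6, Q2} + {R9, L5}: 38 + 48 = 86
  {R9} + {B6, Q2, L5}: 48 + 38 = 86
  {B6, R9} + {Q2, L5}: 48 + 38 = 86
  {Q2, R9} + {B6, L5}: 60 + 26 = 86
  … (7 splits in total)
  {B6, Q2, R9} + {L5}: 60 + 6 = 66  ← best
Best: vehicle 1 00 → B6 → Q2 → R9 → 00 = 60; vehicle 2 00 → L5 → 00 = 6; combined 66.

66 min — the smallest possible combined total.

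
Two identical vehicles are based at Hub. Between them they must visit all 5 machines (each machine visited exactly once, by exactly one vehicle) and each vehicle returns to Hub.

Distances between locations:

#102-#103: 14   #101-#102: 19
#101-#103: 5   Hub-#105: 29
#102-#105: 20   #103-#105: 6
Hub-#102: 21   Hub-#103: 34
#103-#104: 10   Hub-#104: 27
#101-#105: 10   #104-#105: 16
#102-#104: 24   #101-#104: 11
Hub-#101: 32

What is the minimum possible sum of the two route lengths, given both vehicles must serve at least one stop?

Try each way of splitting the stops between the two vehicles (each non-empty) and, for each split, find the best tour for each vehicle:
  {#101} + {#102, #103, #104, #105}: 64 + 84 = 148
  {#102} + {#101, #103, #104, #105}: 42 + 78 = 120
  {#101, #102} + {#103, #104, #105}: 72 + 72 = 144
  {#103} + {#101, #102, #104, #105}: 68 + 89 = 157
  {#101, #103} + {#102, #104, #105}: 71 + 84 = 155
  {#102, #103} + {#101, #104, #105}: 69 + 77 = 146
  … (15 splits in total)
Best: vehicle 1 Hub → #102 → Hub = 42; vehicle 2 Hub → #104 → #101 → #103 → #105 → Hub = 78; combined 120.

Minimum combined distance: 120.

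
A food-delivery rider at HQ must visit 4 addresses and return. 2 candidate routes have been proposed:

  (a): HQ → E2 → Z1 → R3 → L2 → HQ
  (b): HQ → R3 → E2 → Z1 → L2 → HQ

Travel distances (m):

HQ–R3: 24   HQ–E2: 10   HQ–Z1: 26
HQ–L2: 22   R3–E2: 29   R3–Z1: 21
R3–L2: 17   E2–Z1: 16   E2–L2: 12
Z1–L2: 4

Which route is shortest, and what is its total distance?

86 m — (a) is the shortest.

(a): 10 + 16 + 21 + 17 + 22 = 86
(b): 24 + 29 + 16 + 4 + 22 = 95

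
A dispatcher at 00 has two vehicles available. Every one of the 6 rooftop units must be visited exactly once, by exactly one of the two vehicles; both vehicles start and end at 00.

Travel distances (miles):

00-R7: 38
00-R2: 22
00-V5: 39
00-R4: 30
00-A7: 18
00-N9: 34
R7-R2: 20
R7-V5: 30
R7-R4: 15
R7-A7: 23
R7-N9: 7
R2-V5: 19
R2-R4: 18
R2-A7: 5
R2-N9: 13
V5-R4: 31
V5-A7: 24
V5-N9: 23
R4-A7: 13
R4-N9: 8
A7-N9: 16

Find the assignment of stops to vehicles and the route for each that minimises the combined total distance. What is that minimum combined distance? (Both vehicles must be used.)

Minimum combined distance: 152 miles.

There are 2^5 − 1 = 31 ways to divide the 6 stops into two non-empty groups. For each, the best each vehicle can do is its own shortest tour through its group:
  {R7} + {R2, V5, R4, A7, N9}: 76 + 103 = 179
  {R2} + {R7, V5, R4, A7, N9}: 44 + 115 = 159
  {R7, R2} + {V5, R4, A7, N9}: 80 + 101 = 181
  {V5} + {R7, R2, R4, A7, N9}: 78 + 88 = 166
  {R7, V5} + {R2, R4, A7, N9}: 107 + 74 = 181
  {R2, V5} + {R7, R4, A7, N9}: 80 + 84 = 164
  … (31 splits in total)
  {A7} + {R7, R2, V5, R4, N9}: 36 + 116 = 152  ← best
Best: vehicle 1 00 → A7 → 00 = 36; vehicle 2 00 → R2 → V5 → R7 → N9 → R4 → 00 = 116; combined 152.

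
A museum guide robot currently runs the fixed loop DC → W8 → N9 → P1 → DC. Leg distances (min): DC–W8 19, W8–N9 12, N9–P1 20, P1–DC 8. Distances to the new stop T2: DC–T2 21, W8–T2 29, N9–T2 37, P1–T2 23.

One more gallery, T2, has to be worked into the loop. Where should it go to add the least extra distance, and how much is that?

Minimum extra distance: 31 min, inserting T2 between DC and W8.

Insertion cost between consecutive stops i–j is d(i,T2) + d(T2,j) − d(i,j):
  between DC and W8: 21 + 29 − 19 = 31
  between W8 and N9: 29 + 37 − 12 = 54
  between N9 and P1: 37 + 23 − 20 = 40
  between P1 and DC: 23 + 21 − 8 = 36
Cheapest insertion is between DC and W8, adding 31.
New total = 59 + 31 = 90.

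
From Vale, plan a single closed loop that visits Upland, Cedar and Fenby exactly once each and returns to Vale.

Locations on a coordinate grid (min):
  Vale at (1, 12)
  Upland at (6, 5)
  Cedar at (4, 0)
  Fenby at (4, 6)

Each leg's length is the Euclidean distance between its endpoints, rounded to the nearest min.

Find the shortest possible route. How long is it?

Vale → Upland → Cedar → Fenby → Vale: 9+5+6+7 = 27
Vale → Upland → Fenby → Cedar → Vale: 9+2+6+12 = 29
Vale → Cedar → Upland → Fenby → Vale: 12+5+2+7 = 26
The minimum is 26.
One optimal route: Vale → Cedar → Upland → Fenby → Vale (or its reverse).

Minimum total distance: 26 min.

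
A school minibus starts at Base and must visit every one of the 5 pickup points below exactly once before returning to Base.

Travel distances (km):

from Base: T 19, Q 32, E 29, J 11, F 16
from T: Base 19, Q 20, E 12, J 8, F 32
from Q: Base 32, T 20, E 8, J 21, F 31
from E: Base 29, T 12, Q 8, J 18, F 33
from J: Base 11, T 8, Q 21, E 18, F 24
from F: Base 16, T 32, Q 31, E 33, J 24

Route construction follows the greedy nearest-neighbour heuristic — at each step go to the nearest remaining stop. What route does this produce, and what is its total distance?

Total distance 86 km via the nearest-neighbour route Base → J → T → E → Q → F → Base.

From Base: distances to unvisited — J=11, F=16, T=19, E=29, Q=32. Nearest is J (11).
From J: distances to unvisited — T=8, E=18, Q=21, F=24. Nearest is T (8).
From T: distances to unvisited — E=12, Q=20, F=32. Nearest is E (12).
From E: distances to unvisited — Q=8, F=33. Nearest is Q (8).
From Q: distances to unvisited — F=31. Nearest is F (31).
Return F→Base: 16.
Total = 11 + 8 + 12 + 8 + 31 + 16 = 86.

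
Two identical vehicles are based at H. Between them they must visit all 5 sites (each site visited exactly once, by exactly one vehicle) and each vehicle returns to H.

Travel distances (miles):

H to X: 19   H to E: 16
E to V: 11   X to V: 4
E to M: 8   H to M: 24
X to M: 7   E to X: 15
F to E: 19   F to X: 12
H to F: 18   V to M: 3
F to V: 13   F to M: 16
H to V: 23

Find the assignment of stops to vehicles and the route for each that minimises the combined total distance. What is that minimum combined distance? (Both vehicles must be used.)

There are 2^4 − 1 = 15 ways to divide the 5 stops into two non-empty groups. For each, the best each vehicle can do is its own shortest tour through its group:
  {F} + {E, X, V, M}: 36 + 50 = 86
  {E} + {F, X, V, M}: 32 + 60 = 92
  {F, E} + {X, V, M}: 53 + 50 = 103
  {X} + {F, E, V, M}: 38 + 58 = 96
  {F, X} + {E, V, M}: 49 + 50 = 99
  {E, X} + {F, V, M}: 50 + 58 = 108
  … (15 splits in total)
Best: vehicle 1 H → F → H = 36; vehicle 2 H → E → M → V → X → H = 50; combined 86.

86 miles — the smallest possible combined total.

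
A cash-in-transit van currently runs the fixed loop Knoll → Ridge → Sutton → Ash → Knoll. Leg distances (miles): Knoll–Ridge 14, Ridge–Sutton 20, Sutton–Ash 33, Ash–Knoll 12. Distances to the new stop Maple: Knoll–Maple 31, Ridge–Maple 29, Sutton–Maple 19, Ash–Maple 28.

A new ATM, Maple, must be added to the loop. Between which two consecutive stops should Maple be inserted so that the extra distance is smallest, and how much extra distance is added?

Adding 14 miles by placing Maple on the Sutton–Ash leg.

Insertion cost between consecutive stops i–j is d(i,Maple) + d(Maple,j) − d(i,j):
  between Knoll and Ridge: 31 + 29 − 14 = 46
  between Ridge and Sutton: 29 + 19 − 20 = 28
  between Sutton and Ash: 19 + 28 − 33 = 14
  between Ash and Knoll: 28 + 31 − 12 = 47
Cheapest insertion is between Sutton and Ash, adding 14.
New total = 79 + 14 = 93.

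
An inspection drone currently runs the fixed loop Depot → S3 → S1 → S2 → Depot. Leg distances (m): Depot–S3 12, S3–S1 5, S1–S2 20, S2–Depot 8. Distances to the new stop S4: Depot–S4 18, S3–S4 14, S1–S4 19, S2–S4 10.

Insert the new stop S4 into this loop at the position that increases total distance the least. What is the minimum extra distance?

Insertion cost between consecutive stops i–j is d(i,S4) + d(S4,j) − d(i,j):
  between Depot and S3: 18 + 14 − 12 = 20
  between S3 and S1: 14 + 19 − 5 = 28
  between S1 and S2: 19 + 10 − 20 = 9
  between S2 and Depot: 10 + 18 − 8 = 20
Cheapest insertion is between S1 and S2, adding 9.
New total = 45 + 9 = 54.

+9 m — insert S4 between S1 and S2.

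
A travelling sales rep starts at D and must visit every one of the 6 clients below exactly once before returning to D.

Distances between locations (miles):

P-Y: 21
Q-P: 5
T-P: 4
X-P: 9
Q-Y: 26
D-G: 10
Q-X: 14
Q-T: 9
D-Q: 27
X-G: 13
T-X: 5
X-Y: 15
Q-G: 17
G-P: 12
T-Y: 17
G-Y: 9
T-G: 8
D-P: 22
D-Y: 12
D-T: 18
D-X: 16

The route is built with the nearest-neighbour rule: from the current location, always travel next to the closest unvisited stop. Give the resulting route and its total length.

At D the remaining stops are G 10, Y 12, X 16, T 18, P 22, Q 27; go to G.
At G the remaining stops are T 8, Y 9, P 12, X 13, Q 17; go to T.
At T the remaining stops are P 4, X 5, Q 9, Y 17; go to P.
At P the remaining stops are Q 5, X 9, Y 21; go to Q.
At Q the remaining stops are X 14, Y 26; go to X.
At X the remaining stops are Y 15; go to Y.
Return Y→D: 12.
Total = 10 + 8 + 4 + 5 + 14 + 15 + 12 = 68.

68 miles along D → G → T → P → Q → X → Y → D.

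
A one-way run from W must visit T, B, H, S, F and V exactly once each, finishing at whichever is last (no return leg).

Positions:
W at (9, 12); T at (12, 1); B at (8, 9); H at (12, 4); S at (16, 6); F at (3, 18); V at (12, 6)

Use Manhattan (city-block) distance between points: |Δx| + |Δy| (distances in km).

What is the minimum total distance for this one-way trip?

There are 6! = 720 possible orderings.
W→T→B→H→S→F→V: 14+12+9+6+25+21 = 87
W→T→B→H→S→V→F: 14+12+9+6+4+21 = 66
W→T→B→H→F→S→V: 14+12+9+23+25+4 = 87
W→T→B→H→F→V→S: 14+12+9+23+21+4 = 83
W→T→B→H→V→S→F: 14+12+9+2+4+25 = 66
W→T→B→H→V→F→S: 14+12+9+2+21+25 = 83
W→T→B→S→H→F→V: 14+12+11+6+23+21 = 87
W→T→B→S→H→V→F: 14+12+11+6+2+21 = 66
… (712 more)
W→F→B→S→V→H→T: 12+14+11+4+2+3 = 46  ← best
The minimum is 46.
One shortest path: W → F → B → S → V → H → T.

46 km — the minimum one-way total.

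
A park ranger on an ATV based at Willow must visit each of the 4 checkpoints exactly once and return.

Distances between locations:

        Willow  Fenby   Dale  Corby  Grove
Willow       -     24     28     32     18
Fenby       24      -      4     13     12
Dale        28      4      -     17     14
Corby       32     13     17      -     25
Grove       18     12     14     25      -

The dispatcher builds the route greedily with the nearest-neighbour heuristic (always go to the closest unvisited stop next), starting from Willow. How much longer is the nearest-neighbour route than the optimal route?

From Willow: Grove=18, Fenby=24, Dale=28, Corby=32 → choose Grove (18).
From Grove: Fenby=12, Dale=14, Corby=25 → choose Fenby (12).
From Fenby: Dale=4, Corby=13 → choose Dale (4).
From Dale: Corby=17 → choose Corby (17).
NN route Willow → Grove → Fenby → Dale → Corby → Willow costs 83.
Optimal: Willow → Corby → Fenby → Dale → Grove → Willow costs 81 (by enumerating all 12 distinct tours).
Excess = 83 − 81 = 2.

The nearest-neighbour route is 2 longer than optimal.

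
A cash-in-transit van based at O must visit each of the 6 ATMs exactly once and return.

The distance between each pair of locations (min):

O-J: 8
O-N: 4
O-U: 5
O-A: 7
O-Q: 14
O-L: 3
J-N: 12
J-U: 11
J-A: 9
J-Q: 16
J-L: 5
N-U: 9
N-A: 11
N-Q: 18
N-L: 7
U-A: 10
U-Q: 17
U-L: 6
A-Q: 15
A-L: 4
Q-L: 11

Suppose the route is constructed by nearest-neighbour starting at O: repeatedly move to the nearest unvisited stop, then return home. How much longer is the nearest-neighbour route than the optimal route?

Excess over optimum: 6 min.

O: L=3, N=4, U=5, A=7, J=8, Q=14 ⇒ L
L: A=4, J=5, U=6, N=7, Q=11 ⇒ A
A: J=9, U=10, N=11, Q=15 ⇒ J
J: U=11, N=12, Q=16 ⇒ U
U: N=9, Q=17 ⇒ N
N: Q=18 ⇒ Q
NN route O → L → A → J → U → N → Q → O costs 68.
Optimal: O → J → A → Q → L → U → N → O costs 62 (by enumerating all 360 distinct tours).
Excess = 68 − 62 = 6.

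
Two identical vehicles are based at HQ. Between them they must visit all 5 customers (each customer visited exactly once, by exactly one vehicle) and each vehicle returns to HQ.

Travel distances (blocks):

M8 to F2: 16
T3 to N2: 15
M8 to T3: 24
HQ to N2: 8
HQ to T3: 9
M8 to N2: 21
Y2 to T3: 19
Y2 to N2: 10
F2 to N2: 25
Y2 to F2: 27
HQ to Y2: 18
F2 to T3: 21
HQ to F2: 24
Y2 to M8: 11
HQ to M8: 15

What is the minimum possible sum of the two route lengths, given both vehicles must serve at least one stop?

Try each way of splitting the stops between the two vehicles (each non-empty) and, for each split, find the best tour for each vehicle:
  {Y2} + {M8, F2, T3, N2}: 36 + 75 = 111
  {M8} + {Y2, F2, T3, N2}: 30 + 75 = 105
  {Y2, M8} + {F2, T3, N2}: 44 + 63 = 107
  {F2} + {Y2, M8, T3, N2}: 48 + 60 = 108
  {Y2, F2} + {M8, T3, N2}: 69 + 60 = 129
  {M8, F2} + {Y2, T3, N2}: 55 + 46 = 101
  … (15 splits in total)
  {T3} + {Y2, M8, F2, N2}: 18 + 69 = 87  ← best
Best: vehicle 1 HQ → T3 → HQ = 18; vehicle 2 HQ → F2 → M8 → Y2 → N2 → HQ = 69; combined 87.

87 blocks — the smallest possible combined total.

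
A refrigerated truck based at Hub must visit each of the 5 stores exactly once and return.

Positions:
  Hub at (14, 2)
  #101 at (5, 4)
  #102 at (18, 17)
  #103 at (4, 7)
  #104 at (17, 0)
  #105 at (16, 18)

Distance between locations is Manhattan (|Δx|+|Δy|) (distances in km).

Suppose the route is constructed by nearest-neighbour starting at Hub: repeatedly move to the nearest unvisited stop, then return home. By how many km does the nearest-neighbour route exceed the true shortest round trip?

Excess over optimum: 6 km.

From Hub: #104=5, #101=11, #103=15, #105=18, #102=19 → choose #104 (5).
From #104: #101=16, #102=18, #105=19, #103=20 → choose #101 (16).
From #101: #103=4, #105=25, #102=26 → choose #103 (4).
From #103: #105=23, #102=24 → choose #105 (23).
From #105: #102=3 → choose #102 (3).
NN route Hub → #104 → #101 → #103 → #105 → #102 → Hub costs 70.
Optimal: Hub → #101 → #103 → #105 → #102 → #104 → Hub costs 64 (by enumerating all 60 distinct tours).
Excess = 70 − 64 = 6.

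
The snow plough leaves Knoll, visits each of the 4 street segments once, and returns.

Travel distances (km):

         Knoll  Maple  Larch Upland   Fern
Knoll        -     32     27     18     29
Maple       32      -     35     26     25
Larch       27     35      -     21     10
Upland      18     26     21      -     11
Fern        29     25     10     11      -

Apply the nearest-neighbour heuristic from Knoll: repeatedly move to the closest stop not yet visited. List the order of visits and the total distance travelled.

At Knoll the remaining stops are Upland 18, Larch 27, Fern 29, Maple 32; go to Upland.
At Upland the remaining stops are Fern 11, Larch 21, Maple 26; go to Fern.
At Fern the remaining stops are Larch 10, Maple 25; go to Larch.
At Larch the remaining stops are Maple 35; go to Maple.
Return Maple→Knoll: 32.
Total = 18 + 11 + 10 + 35 + 32 = 106.

Total distance 106 km via the nearest-neighbour route Knoll → Upland → Fern → Larch → Maple → Knoll.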